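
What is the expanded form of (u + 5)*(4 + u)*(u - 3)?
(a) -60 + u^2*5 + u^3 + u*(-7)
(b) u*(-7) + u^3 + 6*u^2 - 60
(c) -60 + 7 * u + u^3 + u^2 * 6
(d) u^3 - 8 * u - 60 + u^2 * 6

Expanding (u + 5)*(4 + u)*(u - 3):
= u*(-7) + u^3 + 6*u^2 - 60
b) u*(-7) + u^3 + 6*u^2 - 60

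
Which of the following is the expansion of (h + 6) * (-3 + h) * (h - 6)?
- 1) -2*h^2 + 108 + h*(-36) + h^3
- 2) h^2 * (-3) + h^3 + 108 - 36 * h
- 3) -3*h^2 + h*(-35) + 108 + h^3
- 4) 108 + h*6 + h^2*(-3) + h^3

Expanding (h + 6) * (-3 + h) * (h - 6):
= h^2 * (-3) + h^3 + 108 - 36 * h
2) h^2 * (-3) + h^3 + 108 - 36 * h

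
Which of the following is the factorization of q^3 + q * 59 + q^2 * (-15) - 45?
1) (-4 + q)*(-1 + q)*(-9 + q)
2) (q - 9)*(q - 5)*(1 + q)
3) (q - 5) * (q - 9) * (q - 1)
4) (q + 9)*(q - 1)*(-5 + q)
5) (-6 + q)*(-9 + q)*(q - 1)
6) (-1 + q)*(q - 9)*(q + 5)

We need to factor q^3 + q * 59 + q^2 * (-15) - 45.
The factored form is (q - 5) * (q - 9) * (q - 1).
3) (q - 5) * (q - 9) * (q - 1)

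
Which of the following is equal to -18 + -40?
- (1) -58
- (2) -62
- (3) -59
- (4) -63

-18 + -40 = -58
1) -58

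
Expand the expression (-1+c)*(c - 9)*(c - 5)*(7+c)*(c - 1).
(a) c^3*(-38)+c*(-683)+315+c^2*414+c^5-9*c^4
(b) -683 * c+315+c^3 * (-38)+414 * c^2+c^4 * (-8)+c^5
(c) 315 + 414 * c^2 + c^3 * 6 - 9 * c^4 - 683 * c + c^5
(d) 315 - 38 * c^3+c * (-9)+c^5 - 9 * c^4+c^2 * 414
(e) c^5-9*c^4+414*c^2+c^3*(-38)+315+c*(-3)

Expanding (-1+c)*(c - 9)*(c - 5)*(7+c)*(c - 1):
= c^3*(-38)+c*(-683)+315+c^2*414+c^5-9*c^4
a) c^3*(-38)+c*(-683)+315+c^2*414+c^5-9*c^4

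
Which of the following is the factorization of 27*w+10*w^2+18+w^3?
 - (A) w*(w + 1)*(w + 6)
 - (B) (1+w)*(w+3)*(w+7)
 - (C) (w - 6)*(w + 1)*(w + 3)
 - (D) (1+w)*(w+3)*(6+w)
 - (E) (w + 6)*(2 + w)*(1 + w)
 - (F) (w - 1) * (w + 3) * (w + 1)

We need to factor 27*w+10*w^2+18+w^3.
The factored form is (1+w)*(w+3)*(6+w).
D) (1+w)*(w+3)*(6+w)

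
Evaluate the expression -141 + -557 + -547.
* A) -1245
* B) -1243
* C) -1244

First: -141 + -557 = -698
Then: -698 + -547 = -1245
A) -1245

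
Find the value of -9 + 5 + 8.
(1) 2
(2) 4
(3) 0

First: -9 + 5 = -4
Then: -4 + 8 = 4
2) 4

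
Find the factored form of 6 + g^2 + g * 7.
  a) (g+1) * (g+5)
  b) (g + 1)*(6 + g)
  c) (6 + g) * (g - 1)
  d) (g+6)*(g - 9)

We need to factor 6 + g^2 + g * 7.
The factored form is (g + 1)*(6 + g).
b) (g + 1)*(6 + g)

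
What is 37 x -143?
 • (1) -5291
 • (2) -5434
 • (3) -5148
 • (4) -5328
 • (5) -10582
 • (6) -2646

37 * -143 = -5291
1) -5291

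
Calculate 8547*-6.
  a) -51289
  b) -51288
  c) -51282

8547 * -6 = -51282
c) -51282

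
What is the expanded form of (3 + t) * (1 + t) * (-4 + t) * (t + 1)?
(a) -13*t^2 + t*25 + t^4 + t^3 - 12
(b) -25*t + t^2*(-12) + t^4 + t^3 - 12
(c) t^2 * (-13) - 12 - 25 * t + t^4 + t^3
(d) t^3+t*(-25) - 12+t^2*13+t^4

Expanding (3 + t) * (1 + t) * (-4 + t) * (t + 1):
= t^2 * (-13) - 12 - 25 * t + t^4 + t^3
c) t^2 * (-13) - 12 - 25 * t + t^4 + t^3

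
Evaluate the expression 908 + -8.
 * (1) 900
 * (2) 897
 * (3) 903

908 + -8 = 900
1) 900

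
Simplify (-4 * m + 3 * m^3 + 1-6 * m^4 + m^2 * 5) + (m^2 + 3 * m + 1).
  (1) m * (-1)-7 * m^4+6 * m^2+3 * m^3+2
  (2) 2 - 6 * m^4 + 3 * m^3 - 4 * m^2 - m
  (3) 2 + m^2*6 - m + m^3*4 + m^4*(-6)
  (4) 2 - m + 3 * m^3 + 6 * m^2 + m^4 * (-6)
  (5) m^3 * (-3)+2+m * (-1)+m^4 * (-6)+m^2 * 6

Adding the polynomials and combining like terms:
(-4*m + 3*m^3 + 1 - 6*m^4 + m^2*5) + (m^2 + 3*m + 1)
= 2 - m + 3 * m^3 + 6 * m^2 + m^4 * (-6)
4) 2 - m + 3 * m^3 + 6 * m^2 + m^4 * (-6)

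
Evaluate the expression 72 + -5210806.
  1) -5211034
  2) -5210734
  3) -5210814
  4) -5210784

72 + -5210806 = -5210734
2) -5210734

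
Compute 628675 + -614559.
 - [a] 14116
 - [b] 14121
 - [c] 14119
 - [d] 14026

628675 + -614559 = 14116
a) 14116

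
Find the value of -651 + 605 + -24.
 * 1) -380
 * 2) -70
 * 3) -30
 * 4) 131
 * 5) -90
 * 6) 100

First: -651 + 605 = -46
Then: -46 + -24 = -70
2) -70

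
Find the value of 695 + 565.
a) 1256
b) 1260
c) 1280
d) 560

695 + 565 = 1260
b) 1260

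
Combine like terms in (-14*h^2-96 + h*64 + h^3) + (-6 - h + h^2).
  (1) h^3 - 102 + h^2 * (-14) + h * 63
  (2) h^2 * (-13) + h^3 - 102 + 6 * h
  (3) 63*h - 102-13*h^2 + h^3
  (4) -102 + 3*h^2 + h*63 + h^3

Adding the polynomials and combining like terms:
(-14*h^2 - 96 + h*64 + h^3) + (-6 - h + h^2)
= 63*h - 102-13*h^2 + h^3
3) 63*h - 102-13*h^2 + h^3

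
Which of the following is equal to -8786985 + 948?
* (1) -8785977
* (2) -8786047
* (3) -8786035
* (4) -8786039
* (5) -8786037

-8786985 + 948 = -8786037
5) -8786037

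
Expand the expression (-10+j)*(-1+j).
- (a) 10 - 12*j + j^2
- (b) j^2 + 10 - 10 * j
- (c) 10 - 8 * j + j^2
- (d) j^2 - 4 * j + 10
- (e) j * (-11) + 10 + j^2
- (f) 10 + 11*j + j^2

Expanding (-10+j)*(-1+j):
= j * (-11) + 10 + j^2
e) j * (-11) + 10 + j^2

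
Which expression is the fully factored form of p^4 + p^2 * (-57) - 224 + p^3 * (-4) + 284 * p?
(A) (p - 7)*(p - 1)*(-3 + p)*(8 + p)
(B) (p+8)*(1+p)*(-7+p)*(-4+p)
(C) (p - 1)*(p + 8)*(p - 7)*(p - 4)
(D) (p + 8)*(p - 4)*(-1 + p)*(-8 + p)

We need to factor p^4 + p^2 * (-57) - 224 + p^3 * (-4) + 284 * p.
The factored form is (p - 1)*(p + 8)*(p - 7)*(p - 4).
C) (p - 1)*(p + 8)*(p - 7)*(p - 4)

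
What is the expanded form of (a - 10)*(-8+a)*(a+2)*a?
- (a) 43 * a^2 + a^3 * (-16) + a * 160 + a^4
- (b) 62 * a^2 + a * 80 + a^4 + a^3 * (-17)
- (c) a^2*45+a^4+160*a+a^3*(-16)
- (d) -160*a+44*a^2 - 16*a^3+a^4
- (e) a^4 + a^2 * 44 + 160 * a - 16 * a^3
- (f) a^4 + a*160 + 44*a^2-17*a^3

Expanding (a - 10)*(-8+a)*(a+2)*a:
= a^4 + a^2 * 44 + 160 * a - 16 * a^3
e) a^4 + a^2 * 44 + 160 * a - 16 * a^3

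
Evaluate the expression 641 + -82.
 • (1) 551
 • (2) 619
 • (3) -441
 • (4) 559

641 + -82 = 559
4) 559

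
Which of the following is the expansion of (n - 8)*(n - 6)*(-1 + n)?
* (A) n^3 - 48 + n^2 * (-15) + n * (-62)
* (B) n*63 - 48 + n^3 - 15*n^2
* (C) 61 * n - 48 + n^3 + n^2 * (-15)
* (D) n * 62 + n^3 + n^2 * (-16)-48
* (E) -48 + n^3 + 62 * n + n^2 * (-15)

Expanding (n - 8)*(n - 6)*(-1 + n):
= -48 + n^3 + 62 * n + n^2 * (-15)
E) -48 + n^3 + 62 * n + n^2 * (-15)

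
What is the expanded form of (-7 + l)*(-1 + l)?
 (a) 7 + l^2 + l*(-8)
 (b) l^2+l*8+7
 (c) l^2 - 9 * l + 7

Expanding (-7 + l)*(-1 + l):
= 7 + l^2 + l*(-8)
a) 7 + l^2 + l*(-8)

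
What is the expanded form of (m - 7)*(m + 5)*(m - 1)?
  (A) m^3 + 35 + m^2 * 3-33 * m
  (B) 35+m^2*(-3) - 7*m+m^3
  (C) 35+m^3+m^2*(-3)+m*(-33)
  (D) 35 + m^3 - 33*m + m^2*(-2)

Expanding (m - 7)*(m + 5)*(m - 1):
= 35+m^3+m^2*(-3)+m*(-33)
C) 35+m^3+m^2*(-3)+m*(-33)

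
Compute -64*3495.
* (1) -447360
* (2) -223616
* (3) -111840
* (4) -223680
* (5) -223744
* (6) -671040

-64 * 3495 = -223680
4) -223680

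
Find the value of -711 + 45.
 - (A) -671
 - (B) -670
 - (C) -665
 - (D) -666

-711 + 45 = -666
D) -666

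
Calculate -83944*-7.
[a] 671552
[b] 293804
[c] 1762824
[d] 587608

-83944 * -7 = 587608
d) 587608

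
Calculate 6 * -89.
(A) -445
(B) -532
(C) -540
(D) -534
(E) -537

6 * -89 = -534
D) -534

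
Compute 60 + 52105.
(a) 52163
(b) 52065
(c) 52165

60 + 52105 = 52165
c) 52165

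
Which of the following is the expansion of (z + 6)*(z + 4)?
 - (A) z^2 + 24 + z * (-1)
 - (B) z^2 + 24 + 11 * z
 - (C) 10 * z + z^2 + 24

Expanding (z + 6)*(z + 4):
= 10 * z + z^2 + 24
C) 10 * z + z^2 + 24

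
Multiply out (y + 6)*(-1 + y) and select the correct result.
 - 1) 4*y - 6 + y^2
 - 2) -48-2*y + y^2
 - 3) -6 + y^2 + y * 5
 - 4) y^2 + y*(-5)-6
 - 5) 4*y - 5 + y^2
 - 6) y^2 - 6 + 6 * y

Expanding (y + 6)*(-1 + y):
= -6 + y^2 + y * 5
3) -6 + y^2 + y * 5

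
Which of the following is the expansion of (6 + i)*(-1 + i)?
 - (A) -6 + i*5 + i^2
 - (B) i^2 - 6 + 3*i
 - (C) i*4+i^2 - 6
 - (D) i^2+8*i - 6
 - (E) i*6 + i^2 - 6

Expanding (6 + i)*(-1 + i):
= -6 + i*5 + i^2
A) -6 + i*5 + i^2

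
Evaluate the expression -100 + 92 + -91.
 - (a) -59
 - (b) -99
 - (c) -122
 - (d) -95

First: -100 + 92 = -8
Then: -8 + -91 = -99
b) -99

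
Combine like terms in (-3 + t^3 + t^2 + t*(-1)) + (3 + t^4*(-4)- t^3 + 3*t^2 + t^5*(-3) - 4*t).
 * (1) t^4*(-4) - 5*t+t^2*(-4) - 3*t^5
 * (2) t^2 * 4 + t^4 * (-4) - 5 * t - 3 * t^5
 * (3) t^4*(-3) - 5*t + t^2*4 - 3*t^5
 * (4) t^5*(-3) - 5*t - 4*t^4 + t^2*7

Adding the polynomials and combining like terms:
(-3 + t^3 + t^2 + t*(-1)) + (3 + t^4*(-4) - t^3 + 3*t^2 + t^5*(-3) - 4*t)
= t^2 * 4 + t^4 * (-4) - 5 * t - 3 * t^5
2) t^2 * 4 + t^4 * (-4) - 5 * t - 3 * t^5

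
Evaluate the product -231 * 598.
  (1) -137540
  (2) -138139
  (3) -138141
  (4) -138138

-231 * 598 = -138138
4) -138138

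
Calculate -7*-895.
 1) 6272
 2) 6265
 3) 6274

-7 * -895 = 6265
2) 6265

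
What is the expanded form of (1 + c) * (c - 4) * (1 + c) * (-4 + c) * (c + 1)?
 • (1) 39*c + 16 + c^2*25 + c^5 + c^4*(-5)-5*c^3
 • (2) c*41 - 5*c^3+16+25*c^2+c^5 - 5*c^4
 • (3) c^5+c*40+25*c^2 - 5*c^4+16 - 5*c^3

Expanding (1 + c) * (c - 4) * (1 + c) * (-4 + c) * (c + 1):
= c^5+c*40+25*c^2 - 5*c^4+16 - 5*c^3
3) c^5+c*40+25*c^2 - 5*c^4+16 - 5*c^3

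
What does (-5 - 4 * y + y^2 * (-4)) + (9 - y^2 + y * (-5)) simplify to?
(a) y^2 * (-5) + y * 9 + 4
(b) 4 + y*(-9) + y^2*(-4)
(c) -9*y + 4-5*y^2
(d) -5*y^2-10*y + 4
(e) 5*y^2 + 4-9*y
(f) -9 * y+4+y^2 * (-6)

Adding the polynomials and combining like terms:
(-5 - 4*y + y^2*(-4)) + (9 - y^2 + y*(-5))
= -9*y + 4-5*y^2
c) -9*y + 4-5*y^2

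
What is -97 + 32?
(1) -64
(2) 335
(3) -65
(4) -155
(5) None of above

-97 + 32 = -65
3) -65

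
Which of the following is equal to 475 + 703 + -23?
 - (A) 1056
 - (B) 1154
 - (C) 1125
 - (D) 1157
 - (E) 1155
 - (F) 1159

First: 475 + 703 = 1178
Then: 1178 + -23 = 1155
E) 1155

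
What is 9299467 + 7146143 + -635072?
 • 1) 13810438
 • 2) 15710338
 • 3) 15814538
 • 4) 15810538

First: 9299467 + 7146143 = 16445610
Then: 16445610 + -635072 = 15810538
4) 15810538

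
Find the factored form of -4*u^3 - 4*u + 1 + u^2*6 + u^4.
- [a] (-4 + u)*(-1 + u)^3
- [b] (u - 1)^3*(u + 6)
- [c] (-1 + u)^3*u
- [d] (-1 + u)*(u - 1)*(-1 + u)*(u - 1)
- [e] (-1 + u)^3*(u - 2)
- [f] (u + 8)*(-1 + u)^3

We need to factor -4*u^3 - 4*u + 1 + u^2*6 + u^4.
The factored form is (-1 + u)*(u - 1)*(-1 + u)*(u - 1).
d) (-1 + u)*(u - 1)*(-1 + u)*(u - 1)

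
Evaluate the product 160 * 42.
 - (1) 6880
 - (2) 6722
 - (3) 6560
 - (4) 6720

160 * 42 = 6720
4) 6720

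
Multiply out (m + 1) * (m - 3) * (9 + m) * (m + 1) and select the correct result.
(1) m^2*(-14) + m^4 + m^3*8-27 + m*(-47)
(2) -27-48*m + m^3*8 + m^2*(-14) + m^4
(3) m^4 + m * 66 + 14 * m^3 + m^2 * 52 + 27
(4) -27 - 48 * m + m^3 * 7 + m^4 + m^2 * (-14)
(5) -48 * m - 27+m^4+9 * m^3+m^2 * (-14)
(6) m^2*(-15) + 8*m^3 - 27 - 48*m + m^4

Expanding (m + 1) * (m - 3) * (9 + m) * (m + 1):
= -27-48*m + m^3*8 + m^2*(-14) + m^4
2) -27-48*m + m^3*8 + m^2*(-14) + m^4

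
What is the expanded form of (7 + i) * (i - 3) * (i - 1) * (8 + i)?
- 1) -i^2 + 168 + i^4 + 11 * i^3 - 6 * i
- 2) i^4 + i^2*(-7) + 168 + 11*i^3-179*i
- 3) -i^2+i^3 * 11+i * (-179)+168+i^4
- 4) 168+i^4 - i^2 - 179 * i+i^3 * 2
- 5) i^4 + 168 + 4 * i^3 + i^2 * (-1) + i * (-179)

Expanding (7 + i) * (i - 3) * (i - 1) * (8 + i):
= -i^2+i^3 * 11+i * (-179)+168+i^4
3) -i^2+i^3 * 11+i * (-179)+168+i^4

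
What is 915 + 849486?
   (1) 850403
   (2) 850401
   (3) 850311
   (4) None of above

915 + 849486 = 850401
2) 850401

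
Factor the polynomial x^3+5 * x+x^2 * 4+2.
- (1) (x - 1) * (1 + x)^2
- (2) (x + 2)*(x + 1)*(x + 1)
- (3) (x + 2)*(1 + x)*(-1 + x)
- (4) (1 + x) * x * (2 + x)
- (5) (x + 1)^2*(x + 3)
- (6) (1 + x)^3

We need to factor x^3+5 * x+x^2 * 4+2.
The factored form is (x + 2)*(x + 1)*(x + 1).
2) (x + 2)*(x + 1)*(x + 1)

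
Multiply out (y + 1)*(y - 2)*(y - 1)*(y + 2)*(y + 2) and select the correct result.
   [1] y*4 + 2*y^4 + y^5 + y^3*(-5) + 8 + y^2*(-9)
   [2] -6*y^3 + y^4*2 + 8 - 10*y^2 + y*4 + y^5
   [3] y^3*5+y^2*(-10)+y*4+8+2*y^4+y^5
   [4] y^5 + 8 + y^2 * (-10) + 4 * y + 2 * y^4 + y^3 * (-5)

Expanding (y + 1)*(y - 2)*(y - 1)*(y + 2)*(y + 2):
= y^5 + 8 + y^2 * (-10) + 4 * y + 2 * y^4 + y^3 * (-5)
4) y^5 + 8 + y^2 * (-10) + 4 * y + 2 * y^4 + y^3 * (-5)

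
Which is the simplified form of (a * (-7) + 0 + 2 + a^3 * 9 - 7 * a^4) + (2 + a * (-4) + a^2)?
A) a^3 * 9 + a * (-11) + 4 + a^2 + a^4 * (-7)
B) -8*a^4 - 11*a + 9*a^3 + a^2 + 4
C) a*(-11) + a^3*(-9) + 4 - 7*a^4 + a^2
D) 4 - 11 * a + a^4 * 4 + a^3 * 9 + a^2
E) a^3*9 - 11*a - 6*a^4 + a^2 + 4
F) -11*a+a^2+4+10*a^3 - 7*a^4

Adding the polynomials and combining like terms:
(a*(-7) + 0 + 2 + a^3*9 - 7*a^4) + (2 + a*(-4) + a^2)
= a^3 * 9 + a * (-11) + 4 + a^2 + a^4 * (-7)
A) a^3 * 9 + a * (-11) + 4 + a^2 + a^4 * (-7)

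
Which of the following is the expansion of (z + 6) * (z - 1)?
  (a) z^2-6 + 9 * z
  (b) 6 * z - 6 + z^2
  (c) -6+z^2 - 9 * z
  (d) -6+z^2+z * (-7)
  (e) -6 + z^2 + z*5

Expanding (z + 6) * (z - 1):
= -6 + z^2 + z*5
e) -6 + z^2 + z*5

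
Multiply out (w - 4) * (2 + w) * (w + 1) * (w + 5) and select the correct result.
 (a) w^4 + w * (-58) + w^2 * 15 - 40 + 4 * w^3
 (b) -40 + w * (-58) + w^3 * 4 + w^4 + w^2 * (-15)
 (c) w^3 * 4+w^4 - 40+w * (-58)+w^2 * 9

Expanding (w - 4) * (2 + w) * (w + 1) * (w + 5):
= -40 + w * (-58) + w^3 * 4 + w^4 + w^2 * (-15)
b) -40 + w * (-58) + w^3 * 4 + w^4 + w^2 * (-15)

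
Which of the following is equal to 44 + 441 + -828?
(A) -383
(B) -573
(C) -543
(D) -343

First: 44 + 441 = 485
Then: 485 + -828 = -343
D) -343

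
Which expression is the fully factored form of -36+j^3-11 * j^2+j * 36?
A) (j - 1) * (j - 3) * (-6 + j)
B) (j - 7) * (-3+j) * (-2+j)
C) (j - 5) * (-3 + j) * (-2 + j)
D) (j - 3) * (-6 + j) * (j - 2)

We need to factor -36+j^3-11 * j^2+j * 36.
The factored form is (j - 3) * (-6 + j) * (j - 2).
D) (j - 3) * (-6 + j) * (j - 2)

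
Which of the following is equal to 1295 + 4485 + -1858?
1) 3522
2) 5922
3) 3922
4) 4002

First: 1295 + 4485 = 5780
Then: 5780 + -1858 = 3922
3) 3922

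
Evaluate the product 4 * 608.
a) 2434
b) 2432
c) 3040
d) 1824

4 * 608 = 2432
b) 2432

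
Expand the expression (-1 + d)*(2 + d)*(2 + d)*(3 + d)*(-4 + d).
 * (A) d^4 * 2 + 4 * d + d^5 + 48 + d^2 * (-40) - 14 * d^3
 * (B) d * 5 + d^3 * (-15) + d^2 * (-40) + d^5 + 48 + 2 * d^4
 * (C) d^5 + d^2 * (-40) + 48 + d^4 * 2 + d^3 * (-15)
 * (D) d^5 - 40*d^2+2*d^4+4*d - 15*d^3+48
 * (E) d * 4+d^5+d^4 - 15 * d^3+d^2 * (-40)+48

Expanding (-1 + d)*(2 + d)*(2 + d)*(3 + d)*(-4 + d):
= d^5 - 40*d^2+2*d^4+4*d - 15*d^3+48
D) d^5 - 40*d^2+2*d^4+4*d - 15*d^3+48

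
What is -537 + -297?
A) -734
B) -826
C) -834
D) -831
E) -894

-537 + -297 = -834
C) -834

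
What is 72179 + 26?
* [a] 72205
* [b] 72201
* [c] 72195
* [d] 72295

72179 + 26 = 72205
a) 72205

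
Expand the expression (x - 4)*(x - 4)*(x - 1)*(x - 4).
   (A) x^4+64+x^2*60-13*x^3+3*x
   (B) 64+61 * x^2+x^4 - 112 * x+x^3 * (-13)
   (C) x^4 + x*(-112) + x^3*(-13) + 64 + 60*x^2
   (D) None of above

Expanding (x - 4)*(x - 4)*(x - 1)*(x - 4):
= x^4 + x*(-112) + x^3*(-13) + 64 + 60*x^2
C) x^4 + x*(-112) + x^3*(-13) + 64 + 60*x^2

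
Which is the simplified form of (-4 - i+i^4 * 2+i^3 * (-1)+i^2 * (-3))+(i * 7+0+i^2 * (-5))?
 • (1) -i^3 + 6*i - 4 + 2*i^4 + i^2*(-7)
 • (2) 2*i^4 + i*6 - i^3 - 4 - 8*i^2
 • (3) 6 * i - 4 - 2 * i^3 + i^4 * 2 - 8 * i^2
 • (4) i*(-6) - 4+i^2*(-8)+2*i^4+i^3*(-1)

Adding the polynomials and combining like terms:
(-4 - i + i^4*2 + i^3*(-1) + i^2*(-3)) + (i*7 + 0 + i^2*(-5))
= 2*i^4 + i*6 - i^3 - 4 - 8*i^2
2) 2*i^4 + i*6 - i^3 - 4 - 8*i^2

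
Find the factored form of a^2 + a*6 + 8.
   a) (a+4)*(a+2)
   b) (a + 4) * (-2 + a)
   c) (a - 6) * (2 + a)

We need to factor a^2 + a*6 + 8.
The factored form is (a+4)*(a+2).
a) (a+4)*(a+2)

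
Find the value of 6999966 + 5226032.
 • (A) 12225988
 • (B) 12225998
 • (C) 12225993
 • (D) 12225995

6999966 + 5226032 = 12225998
B) 12225998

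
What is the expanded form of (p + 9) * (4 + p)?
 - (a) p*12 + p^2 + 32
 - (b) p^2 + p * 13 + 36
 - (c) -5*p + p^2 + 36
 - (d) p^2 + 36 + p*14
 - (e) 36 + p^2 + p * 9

Expanding (p + 9) * (4 + p):
= p^2 + p * 13 + 36
b) p^2 + p * 13 + 36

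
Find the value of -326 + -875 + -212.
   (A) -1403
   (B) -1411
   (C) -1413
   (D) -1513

First: -326 + -875 = -1201
Then: -1201 + -212 = -1413
C) -1413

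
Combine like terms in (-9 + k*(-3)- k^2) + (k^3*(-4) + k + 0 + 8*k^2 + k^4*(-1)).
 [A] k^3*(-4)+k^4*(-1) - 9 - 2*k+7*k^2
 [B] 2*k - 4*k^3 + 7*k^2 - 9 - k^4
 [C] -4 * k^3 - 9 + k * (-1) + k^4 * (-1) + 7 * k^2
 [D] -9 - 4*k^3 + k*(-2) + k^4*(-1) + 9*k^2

Adding the polynomials and combining like terms:
(-9 + k*(-3) - k^2) + (k^3*(-4) + k + 0 + 8*k^2 + k^4*(-1))
= k^3*(-4)+k^4*(-1) - 9 - 2*k+7*k^2
A) k^3*(-4)+k^4*(-1) - 9 - 2*k+7*k^2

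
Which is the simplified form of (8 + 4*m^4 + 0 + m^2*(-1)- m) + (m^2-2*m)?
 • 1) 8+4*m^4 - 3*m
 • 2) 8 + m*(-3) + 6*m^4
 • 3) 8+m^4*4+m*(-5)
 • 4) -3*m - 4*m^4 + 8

Adding the polynomials and combining like terms:
(8 + 4*m^4 + 0 + m^2*(-1) - m) + (m^2 - 2*m)
= 8+4*m^4 - 3*m
1) 8+4*m^4 - 3*m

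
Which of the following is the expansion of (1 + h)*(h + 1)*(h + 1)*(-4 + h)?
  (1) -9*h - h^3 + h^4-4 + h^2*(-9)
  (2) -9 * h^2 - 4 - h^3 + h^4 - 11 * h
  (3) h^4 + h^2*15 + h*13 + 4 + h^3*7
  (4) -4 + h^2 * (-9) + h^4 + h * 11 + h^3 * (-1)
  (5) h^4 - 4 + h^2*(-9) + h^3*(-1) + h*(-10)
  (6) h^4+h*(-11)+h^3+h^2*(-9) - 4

Expanding (1 + h)*(h + 1)*(h + 1)*(-4 + h):
= -9 * h^2 - 4 - h^3 + h^4 - 11 * h
2) -9 * h^2 - 4 - h^3 + h^4 - 11 * h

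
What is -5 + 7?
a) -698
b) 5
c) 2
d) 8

-5 + 7 = 2
c) 2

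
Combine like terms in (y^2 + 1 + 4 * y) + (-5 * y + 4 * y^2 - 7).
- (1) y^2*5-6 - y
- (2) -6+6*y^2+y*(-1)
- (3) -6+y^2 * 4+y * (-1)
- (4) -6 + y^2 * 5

Adding the polynomials and combining like terms:
(y^2 + 1 + 4*y) + (-5*y + 4*y^2 - 7)
= y^2*5-6 - y
1) y^2*5-6 - y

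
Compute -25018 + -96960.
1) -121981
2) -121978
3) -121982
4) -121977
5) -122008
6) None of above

-25018 + -96960 = -121978
2) -121978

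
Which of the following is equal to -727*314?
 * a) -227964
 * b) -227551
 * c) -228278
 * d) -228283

-727 * 314 = -228278
c) -228278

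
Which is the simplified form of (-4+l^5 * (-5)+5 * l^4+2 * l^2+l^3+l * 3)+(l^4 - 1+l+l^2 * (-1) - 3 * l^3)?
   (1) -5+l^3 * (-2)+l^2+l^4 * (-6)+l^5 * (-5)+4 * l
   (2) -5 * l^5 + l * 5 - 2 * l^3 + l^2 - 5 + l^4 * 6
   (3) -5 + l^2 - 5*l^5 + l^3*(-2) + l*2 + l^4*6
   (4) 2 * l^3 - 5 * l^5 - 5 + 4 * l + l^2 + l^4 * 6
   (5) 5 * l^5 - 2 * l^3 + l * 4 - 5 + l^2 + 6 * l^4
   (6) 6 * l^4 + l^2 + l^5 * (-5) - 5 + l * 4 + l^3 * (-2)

Adding the polynomials and combining like terms:
(-4 + l^5*(-5) + 5*l^4 + 2*l^2 + l^3 + l*3) + (l^4 - 1 + l + l^2*(-1) - 3*l^3)
= 6 * l^4 + l^2 + l^5 * (-5) - 5 + l * 4 + l^3 * (-2)
6) 6 * l^4 + l^2 + l^5 * (-5) - 5 + l * 4 + l^3 * (-2)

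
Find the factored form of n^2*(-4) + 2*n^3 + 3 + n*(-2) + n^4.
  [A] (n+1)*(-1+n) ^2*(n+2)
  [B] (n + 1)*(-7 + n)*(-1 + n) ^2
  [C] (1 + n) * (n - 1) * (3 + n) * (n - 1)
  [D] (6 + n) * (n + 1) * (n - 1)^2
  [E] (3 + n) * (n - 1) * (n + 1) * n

We need to factor n^2*(-4) + 2*n^3 + 3 + n*(-2) + n^4.
The factored form is (1 + n) * (n - 1) * (3 + n) * (n - 1).
C) (1 + n) * (n - 1) * (3 + n) * (n - 1)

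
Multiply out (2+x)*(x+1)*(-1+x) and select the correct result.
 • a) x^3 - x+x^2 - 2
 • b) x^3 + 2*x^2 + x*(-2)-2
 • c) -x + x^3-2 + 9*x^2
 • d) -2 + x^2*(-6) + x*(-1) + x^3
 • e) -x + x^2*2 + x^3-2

Expanding (2+x)*(x+1)*(-1+x):
= -x + x^2*2 + x^3-2
e) -x + x^2*2 + x^3-2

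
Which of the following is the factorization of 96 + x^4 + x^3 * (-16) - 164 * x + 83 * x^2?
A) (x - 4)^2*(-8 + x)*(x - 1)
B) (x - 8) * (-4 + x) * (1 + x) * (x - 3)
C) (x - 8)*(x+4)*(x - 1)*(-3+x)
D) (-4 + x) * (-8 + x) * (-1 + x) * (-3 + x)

We need to factor 96 + x^4 + x^3 * (-16) - 164 * x + 83 * x^2.
The factored form is (-4 + x) * (-8 + x) * (-1 + x) * (-3 + x).
D) (-4 + x) * (-8 + x) * (-1 + x) * (-3 + x)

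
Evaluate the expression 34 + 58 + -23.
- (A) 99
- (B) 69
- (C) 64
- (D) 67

First: 34 + 58 = 92
Then: 92 + -23 = 69
B) 69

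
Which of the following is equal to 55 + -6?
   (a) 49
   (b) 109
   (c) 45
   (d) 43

55 + -6 = 49
a) 49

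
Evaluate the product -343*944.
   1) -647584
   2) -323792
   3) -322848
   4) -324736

-343 * 944 = -323792
2) -323792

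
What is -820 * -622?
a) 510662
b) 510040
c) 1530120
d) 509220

-820 * -622 = 510040
b) 510040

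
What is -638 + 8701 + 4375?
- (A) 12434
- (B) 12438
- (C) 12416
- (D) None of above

First: -638 + 8701 = 8063
Then: 8063 + 4375 = 12438
B) 12438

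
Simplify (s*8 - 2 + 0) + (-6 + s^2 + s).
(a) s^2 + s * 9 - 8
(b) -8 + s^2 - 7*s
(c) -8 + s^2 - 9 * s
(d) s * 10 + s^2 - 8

Adding the polynomials and combining like terms:
(s*8 - 2 + 0) + (-6 + s^2 + s)
= s^2 + s * 9 - 8
a) s^2 + s * 9 - 8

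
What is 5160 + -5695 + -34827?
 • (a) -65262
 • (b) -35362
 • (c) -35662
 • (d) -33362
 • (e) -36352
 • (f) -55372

First: 5160 + -5695 = -535
Then: -535 + -34827 = -35362
b) -35362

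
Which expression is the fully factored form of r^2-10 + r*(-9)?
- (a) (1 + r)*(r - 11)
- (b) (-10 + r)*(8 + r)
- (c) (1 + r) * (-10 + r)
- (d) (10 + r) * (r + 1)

We need to factor r^2-10 + r*(-9).
The factored form is (1 + r) * (-10 + r).
c) (1 + r) * (-10 + r)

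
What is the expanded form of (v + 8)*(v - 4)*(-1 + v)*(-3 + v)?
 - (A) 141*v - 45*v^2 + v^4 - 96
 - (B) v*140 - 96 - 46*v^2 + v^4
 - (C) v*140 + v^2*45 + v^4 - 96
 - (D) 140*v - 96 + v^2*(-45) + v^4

Expanding (v + 8)*(v - 4)*(-1 + v)*(-3 + v):
= 140*v - 96 + v^2*(-45) + v^4
D) 140*v - 96 + v^2*(-45) + v^4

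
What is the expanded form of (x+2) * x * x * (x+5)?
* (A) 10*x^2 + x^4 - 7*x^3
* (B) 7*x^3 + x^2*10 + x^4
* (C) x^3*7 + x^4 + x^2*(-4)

Expanding (x+2) * x * x * (x+5):
= 7*x^3 + x^2*10 + x^4
B) 7*x^3 + x^2*10 + x^4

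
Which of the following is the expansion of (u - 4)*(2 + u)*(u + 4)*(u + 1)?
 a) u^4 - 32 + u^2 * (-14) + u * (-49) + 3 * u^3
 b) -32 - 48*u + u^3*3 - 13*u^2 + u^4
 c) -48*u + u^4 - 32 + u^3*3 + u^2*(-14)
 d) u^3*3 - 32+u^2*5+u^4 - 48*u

Expanding (u - 4)*(2 + u)*(u + 4)*(u + 1):
= -48*u + u^4 - 32 + u^3*3 + u^2*(-14)
c) -48*u + u^4 - 32 + u^3*3 + u^2*(-14)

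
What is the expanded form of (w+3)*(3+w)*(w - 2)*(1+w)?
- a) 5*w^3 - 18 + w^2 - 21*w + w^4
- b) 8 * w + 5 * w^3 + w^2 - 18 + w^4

Expanding (w+3)*(3+w)*(w - 2)*(1+w):
= 5*w^3 - 18 + w^2 - 21*w + w^4
a) 5*w^3 - 18 + w^2 - 21*w + w^4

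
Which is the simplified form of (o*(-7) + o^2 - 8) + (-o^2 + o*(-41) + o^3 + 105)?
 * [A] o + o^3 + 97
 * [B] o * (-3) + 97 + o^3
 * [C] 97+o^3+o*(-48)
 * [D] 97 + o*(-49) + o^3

Adding the polynomials and combining like terms:
(o*(-7) + o^2 - 8) + (-o^2 + o*(-41) + o^3 + 105)
= 97+o^3+o*(-48)
C) 97+o^3+o*(-48)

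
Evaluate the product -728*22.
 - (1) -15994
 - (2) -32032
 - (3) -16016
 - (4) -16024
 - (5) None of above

-728 * 22 = -16016
3) -16016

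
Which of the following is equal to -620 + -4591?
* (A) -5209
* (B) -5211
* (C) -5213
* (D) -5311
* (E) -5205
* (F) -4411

-620 + -4591 = -5211
B) -5211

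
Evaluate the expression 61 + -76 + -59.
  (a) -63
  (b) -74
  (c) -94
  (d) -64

First: 61 + -76 = -15
Then: -15 + -59 = -74
b) -74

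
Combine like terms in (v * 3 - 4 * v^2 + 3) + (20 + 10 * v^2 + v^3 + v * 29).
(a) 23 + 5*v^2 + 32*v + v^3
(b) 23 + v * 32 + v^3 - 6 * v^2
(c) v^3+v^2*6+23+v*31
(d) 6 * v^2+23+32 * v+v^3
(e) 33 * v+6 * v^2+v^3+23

Adding the polynomials and combining like terms:
(v*3 - 4*v^2 + 3) + (20 + 10*v^2 + v^3 + v*29)
= 6 * v^2+23+32 * v+v^3
d) 6 * v^2+23+32 * v+v^3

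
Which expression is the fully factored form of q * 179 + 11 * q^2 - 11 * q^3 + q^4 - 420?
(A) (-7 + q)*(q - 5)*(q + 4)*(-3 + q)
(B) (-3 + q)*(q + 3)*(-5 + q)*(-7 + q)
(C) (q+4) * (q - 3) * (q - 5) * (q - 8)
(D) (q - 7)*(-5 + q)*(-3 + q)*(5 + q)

We need to factor q * 179 + 11 * q^2 - 11 * q^3 + q^4 - 420.
The factored form is (-7 + q)*(q - 5)*(q + 4)*(-3 + q).
A) (-7 + q)*(q - 5)*(q + 4)*(-3 + q)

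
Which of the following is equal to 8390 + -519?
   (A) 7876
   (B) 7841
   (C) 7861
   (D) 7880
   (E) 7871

8390 + -519 = 7871
E) 7871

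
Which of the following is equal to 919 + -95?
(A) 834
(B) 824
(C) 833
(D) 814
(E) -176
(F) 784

919 + -95 = 824
B) 824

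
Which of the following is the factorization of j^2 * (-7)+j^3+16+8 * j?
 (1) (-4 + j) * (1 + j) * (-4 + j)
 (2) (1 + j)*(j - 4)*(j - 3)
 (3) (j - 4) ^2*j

We need to factor j^2 * (-7)+j^3+16+8 * j.
The factored form is (-4 + j) * (1 + j) * (-4 + j).
1) (-4 + j) * (1 + j) * (-4 + j)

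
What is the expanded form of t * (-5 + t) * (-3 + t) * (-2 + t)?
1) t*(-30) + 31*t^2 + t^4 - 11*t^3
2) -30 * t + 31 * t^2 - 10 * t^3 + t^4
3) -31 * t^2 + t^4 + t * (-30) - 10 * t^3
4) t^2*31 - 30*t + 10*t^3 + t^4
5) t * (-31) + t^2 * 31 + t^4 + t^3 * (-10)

Expanding t * (-5 + t) * (-3 + t) * (-2 + t):
= -30 * t + 31 * t^2 - 10 * t^3 + t^4
2) -30 * t + 31 * t^2 - 10 * t^3 + t^4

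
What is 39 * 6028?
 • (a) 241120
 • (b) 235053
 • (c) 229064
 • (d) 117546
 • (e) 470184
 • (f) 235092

39 * 6028 = 235092
f) 235092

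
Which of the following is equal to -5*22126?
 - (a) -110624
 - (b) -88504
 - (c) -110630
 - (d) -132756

-5 * 22126 = -110630
c) -110630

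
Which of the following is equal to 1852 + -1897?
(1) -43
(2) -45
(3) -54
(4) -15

1852 + -1897 = -45
2) -45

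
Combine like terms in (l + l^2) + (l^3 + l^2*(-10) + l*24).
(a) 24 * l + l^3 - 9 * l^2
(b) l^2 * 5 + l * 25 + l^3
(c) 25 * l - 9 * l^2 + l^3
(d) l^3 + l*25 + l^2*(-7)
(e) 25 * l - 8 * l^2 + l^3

Adding the polynomials and combining like terms:
(l + l^2) + (l^3 + l^2*(-10) + l*24)
= 25 * l - 9 * l^2 + l^3
c) 25 * l - 9 * l^2 + l^3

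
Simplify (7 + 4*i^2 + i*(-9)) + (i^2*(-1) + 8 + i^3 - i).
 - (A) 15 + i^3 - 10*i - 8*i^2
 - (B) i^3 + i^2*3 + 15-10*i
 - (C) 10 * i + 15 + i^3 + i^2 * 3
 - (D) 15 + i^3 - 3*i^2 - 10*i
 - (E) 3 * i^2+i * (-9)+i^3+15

Adding the polynomials and combining like terms:
(7 + 4*i^2 + i*(-9)) + (i^2*(-1) + 8 + i^3 - i)
= i^3 + i^2*3 + 15-10*i
B) i^3 + i^2*3 + 15-10*i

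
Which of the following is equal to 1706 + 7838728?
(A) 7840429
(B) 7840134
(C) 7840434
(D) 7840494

1706 + 7838728 = 7840434
C) 7840434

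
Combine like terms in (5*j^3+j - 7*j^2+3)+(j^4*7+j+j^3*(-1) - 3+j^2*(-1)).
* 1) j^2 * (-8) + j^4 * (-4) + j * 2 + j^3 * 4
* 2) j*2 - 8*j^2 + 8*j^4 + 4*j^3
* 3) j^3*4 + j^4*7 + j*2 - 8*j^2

Adding the polynomials and combining like terms:
(5*j^3 + j - 7*j^2 + 3) + (j^4*7 + j + j^3*(-1) - 3 + j^2*(-1))
= j^3*4 + j^4*7 + j*2 - 8*j^2
3) j^3*4 + j^4*7 + j*2 - 8*j^2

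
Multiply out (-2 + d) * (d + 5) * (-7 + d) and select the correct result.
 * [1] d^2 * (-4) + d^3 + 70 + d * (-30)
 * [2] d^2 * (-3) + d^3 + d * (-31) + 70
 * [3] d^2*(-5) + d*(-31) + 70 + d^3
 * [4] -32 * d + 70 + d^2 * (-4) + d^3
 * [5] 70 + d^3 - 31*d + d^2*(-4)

Expanding (-2 + d) * (d + 5) * (-7 + d):
= 70 + d^3 - 31*d + d^2*(-4)
5) 70 + d^3 - 31*d + d^2*(-4)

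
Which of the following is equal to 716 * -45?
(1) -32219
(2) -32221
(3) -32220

716 * -45 = -32220
3) -32220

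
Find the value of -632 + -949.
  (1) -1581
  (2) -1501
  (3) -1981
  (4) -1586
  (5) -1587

-632 + -949 = -1581
1) -1581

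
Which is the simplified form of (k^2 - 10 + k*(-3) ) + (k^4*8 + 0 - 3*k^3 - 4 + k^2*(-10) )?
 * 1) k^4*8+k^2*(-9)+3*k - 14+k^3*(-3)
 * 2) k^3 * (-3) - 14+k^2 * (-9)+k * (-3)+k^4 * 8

Adding the polynomials and combining like terms:
(k^2 - 10 + k*(-3)) + (k^4*8 + 0 - 3*k^3 - 4 + k^2*(-10))
= k^3 * (-3) - 14+k^2 * (-9)+k * (-3)+k^4 * 8
2) k^3 * (-3) - 14+k^2 * (-9)+k * (-3)+k^4 * 8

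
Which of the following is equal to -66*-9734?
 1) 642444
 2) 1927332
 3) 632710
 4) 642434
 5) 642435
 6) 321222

-66 * -9734 = 642444
1) 642444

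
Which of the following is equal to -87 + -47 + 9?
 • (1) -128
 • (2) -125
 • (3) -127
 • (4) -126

First: -87 + -47 = -134
Then: -134 + 9 = -125
2) -125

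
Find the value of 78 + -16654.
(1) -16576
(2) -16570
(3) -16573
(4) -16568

78 + -16654 = -16576
1) -16576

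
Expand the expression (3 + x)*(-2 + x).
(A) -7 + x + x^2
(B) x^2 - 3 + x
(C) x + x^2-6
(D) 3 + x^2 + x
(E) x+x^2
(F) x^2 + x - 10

Expanding (3 + x)*(-2 + x):
= x + x^2-6
C) x + x^2-6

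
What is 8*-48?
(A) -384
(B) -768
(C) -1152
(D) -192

8 * -48 = -384
A) -384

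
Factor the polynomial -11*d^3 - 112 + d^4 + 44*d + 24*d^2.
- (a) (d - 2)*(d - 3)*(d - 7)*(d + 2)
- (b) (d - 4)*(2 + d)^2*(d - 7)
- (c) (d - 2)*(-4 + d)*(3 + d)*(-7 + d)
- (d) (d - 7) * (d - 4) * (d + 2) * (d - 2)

We need to factor -11*d^3 - 112 + d^4 + 44*d + 24*d^2.
The factored form is (d - 7) * (d - 4) * (d + 2) * (d - 2).
d) (d - 7) * (d - 4) * (d + 2) * (d - 2)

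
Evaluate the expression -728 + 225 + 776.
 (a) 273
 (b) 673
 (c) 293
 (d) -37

First: -728 + 225 = -503
Then: -503 + 776 = 273
a) 273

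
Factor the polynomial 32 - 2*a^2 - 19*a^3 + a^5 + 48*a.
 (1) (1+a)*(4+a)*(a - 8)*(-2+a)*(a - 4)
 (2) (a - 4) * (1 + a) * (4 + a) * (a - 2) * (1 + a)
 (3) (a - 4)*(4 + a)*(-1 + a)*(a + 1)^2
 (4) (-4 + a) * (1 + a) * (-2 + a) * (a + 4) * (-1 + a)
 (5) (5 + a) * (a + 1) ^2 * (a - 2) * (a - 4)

We need to factor 32 - 2*a^2 - 19*a^3 + a^5 + 48*a.
The factored form is (a - 4) * (1 + a) * (4 + a) * (a - 2) * (1 + a).
2) (a - 4) * (1 + a) * (4 + a) * (a - 2) * (1 + a)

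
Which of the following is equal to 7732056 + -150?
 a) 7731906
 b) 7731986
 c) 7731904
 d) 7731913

7732056 + -150 = 7731906
a) 7731906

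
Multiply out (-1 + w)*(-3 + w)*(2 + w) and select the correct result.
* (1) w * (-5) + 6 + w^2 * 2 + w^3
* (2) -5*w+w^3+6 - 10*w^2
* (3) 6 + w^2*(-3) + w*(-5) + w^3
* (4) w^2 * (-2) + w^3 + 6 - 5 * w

Expanding (-1 + w)*(-3 + w)*(2 + w):
= w^2 * (-2) + w^3 + 6 - 5 * w
4) w^2 * (-2) + w^3 + 6 - 5 * w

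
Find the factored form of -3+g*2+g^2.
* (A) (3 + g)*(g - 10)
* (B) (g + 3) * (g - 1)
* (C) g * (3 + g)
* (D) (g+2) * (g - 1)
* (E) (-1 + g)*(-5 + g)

We need to factor -3+g*2+g^2.
The factored form is (g + 3) * (g - 1).
B) (g + 3) * (g - 1)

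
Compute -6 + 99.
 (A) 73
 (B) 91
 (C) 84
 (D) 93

-6 + 99 = 93
D) 93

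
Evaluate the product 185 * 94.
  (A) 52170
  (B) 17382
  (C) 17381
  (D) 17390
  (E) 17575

185 * 94 = 17390
D) 17390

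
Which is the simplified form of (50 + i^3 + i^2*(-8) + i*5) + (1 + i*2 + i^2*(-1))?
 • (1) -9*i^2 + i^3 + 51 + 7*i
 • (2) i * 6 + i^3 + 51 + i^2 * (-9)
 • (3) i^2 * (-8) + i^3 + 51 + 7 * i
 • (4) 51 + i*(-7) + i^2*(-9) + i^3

Adding the polynomials and combining like terms:
(50 + i^3 + i^2*(-8) + i*5) + (1 + i*2 + i^2*(-1))
= -9*i^2 + i^3 + 51 + 7*i
1) -9*i^2 + i^3 + 51 + 7*i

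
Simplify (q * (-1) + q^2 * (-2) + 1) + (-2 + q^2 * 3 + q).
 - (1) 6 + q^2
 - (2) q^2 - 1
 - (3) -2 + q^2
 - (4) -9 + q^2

Adding the polynomials and combining like terms:
(q*(-1) + q^2*(-2) + 1) + (-2 + q^2*3 + q)
= q^2 - 1
2) q^2 - 1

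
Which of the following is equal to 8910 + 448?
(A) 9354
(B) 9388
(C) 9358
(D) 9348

8910 + 448 = 9358
C) 9358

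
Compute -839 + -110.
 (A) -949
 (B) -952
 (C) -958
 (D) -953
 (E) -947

-839 + -110 = -949
A) -949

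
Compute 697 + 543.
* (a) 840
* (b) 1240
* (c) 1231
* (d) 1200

697 + 543 = 1240
b) 1240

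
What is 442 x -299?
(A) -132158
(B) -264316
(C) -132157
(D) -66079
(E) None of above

442 * -299 = -132158
A) -132158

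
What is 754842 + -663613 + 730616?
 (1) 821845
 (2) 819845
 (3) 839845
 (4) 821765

First: 754842 + -663613 = 91229
Then: 91229 + 730616 = 821845
1) 821845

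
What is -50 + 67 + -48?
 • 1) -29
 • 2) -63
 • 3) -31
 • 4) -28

First: -50 + 67 = 17
Then: 17 + -48 = -31
3) -31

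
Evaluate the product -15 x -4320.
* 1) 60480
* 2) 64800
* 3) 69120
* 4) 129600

-15 * -4320 = 64800
2) 64800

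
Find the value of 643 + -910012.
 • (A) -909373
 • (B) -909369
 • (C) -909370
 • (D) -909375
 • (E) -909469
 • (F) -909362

643 + -910012 = -909369
B) -909369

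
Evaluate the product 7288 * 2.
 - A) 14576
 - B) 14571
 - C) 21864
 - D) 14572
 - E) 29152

7288 * 2 = 14576
A) 14576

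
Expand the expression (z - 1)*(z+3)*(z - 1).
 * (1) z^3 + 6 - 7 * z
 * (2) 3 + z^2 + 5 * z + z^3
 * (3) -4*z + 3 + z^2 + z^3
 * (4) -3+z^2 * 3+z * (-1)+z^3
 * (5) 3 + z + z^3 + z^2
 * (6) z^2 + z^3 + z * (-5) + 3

Expanding (z - 1)*(z+3)*(z - 1):
= z^2 + z^3 + z * (-5) + 3
6) z^2 + z^3 + z * (-5) + 3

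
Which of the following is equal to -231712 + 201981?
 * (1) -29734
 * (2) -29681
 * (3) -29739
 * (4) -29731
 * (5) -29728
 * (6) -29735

-231712 + 201981 = -29731
4) -29731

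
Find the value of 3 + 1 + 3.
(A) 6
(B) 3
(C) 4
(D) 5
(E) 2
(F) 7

First: 3 + 1 = 4
Then: 4 + 3 = 7
F) 7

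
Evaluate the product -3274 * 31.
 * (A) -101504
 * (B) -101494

-3274 * 31 = -101494
B) -101494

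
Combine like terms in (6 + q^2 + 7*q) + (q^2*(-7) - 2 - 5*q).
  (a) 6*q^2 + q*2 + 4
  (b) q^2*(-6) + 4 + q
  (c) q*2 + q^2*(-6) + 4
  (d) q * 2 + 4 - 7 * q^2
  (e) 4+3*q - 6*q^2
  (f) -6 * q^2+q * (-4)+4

Adding the polynomials and combining like terms:
(6 + q^2 + 7*q) + (q^2*(-7) - 2 - 5*q)
= q*2 + q^2*(-6) + 4
c) q*2 + q^2*(-6) + 4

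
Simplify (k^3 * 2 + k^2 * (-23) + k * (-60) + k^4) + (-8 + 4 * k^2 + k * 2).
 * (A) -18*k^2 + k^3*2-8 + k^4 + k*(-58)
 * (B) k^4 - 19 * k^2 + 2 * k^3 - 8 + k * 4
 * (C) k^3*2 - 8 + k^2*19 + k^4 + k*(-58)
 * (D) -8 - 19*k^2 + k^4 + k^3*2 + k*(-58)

Adding the polynomials and combining like terms:
(k^3*2 + k^2*(-23) + k*(-60) + k^4) + (-8 + 4*k^2 + k*2)
= -8 - 19*k^2 + k^4 + k^3*2 + k*(-58)
D) -8 - 19*k^2 + k^4 + k^3*2 + k*(-58)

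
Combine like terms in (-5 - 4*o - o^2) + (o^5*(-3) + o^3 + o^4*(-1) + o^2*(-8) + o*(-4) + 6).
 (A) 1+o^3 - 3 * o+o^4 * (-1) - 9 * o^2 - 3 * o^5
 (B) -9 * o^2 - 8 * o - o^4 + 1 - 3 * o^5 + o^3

Adding the polynomials and combining like terms:
(-5 - 4*o - o^2) + (o^5*(-3) + o^3 + o^4*(-1) + o^2*(-8) + o*(-4) + 6)
= -9 * o^2 - 8 * o - o^4 + 1 - 3 * o^5 + o^3
B) -9 * o^2 - 8 * o - o^4 + 1 - 3 * o^5 + o^3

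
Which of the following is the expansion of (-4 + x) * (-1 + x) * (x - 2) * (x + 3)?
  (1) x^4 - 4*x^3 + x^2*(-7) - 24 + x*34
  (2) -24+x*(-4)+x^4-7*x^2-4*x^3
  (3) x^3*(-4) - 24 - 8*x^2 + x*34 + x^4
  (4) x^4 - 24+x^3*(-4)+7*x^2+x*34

Expanding (-4 + x) * (-1 + x) * (x - 2) * (x + 3):
= x^4 - 4*x^3 + x^2*(-7) - 24 + x*34
1) x^4 - 4*x^3 + x^2*(-7) - 24 + x*34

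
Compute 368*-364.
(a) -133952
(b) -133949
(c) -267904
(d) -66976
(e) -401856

368 * -364 = -133952
a) -133952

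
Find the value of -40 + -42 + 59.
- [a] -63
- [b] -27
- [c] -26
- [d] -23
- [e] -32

First: -40 + -42 = -82
Then: -82 + 59 = -23
d) -23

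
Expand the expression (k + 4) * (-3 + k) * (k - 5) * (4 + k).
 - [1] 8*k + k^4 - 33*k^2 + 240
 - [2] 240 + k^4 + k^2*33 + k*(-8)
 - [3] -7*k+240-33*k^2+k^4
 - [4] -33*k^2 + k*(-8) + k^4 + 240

Expanding (k + 4) * (-3 + k) * (k - 5) * (4 + k):
= -33*k^2 + k*(-8) + k^4 + 240
4) -33*k^2 + k*(-8) + k^4 + 240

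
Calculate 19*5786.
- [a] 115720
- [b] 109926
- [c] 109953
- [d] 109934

19 * 5786 = 109934
d) 109934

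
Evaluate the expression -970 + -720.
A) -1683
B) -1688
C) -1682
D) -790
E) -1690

-970 + -720 = -1690
E) -1690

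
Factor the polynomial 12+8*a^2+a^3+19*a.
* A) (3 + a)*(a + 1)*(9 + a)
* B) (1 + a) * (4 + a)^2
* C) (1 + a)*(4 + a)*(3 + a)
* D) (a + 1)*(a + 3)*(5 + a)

We need to factor 12+8*a^2+a^3+19*a.
The factored form is (1 + a)*(4 + a)*(3 + a).
C) (1 + a)*(4 + a)*(3 + a)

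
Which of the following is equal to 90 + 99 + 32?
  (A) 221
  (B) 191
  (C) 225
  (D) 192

First: 90 + 99 = 189
Then: 189 + 32 = 221
A) 221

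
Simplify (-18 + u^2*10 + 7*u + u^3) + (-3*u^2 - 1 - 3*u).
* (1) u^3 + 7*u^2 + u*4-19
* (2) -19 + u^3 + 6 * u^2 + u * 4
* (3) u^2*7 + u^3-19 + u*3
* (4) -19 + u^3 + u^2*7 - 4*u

Adding the polynomials and combining like terms:
(-18 + u^2*10 + 7*u + u^3) + (-3*u^2 - 1 - 3*u)
= u^3 + 7*u^2 + u*4-19
1) u^3 + 7*u^2 + u*4-19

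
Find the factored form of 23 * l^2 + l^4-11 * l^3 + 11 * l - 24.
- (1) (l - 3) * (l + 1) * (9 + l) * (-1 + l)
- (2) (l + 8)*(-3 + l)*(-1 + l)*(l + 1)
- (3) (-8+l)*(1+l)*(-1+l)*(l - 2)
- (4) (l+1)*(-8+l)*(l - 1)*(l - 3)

We need to factor 23 * l^2 + l^4-11 * l^3 + 11 * l - 24.
The factored form is (l+1)*(-8+l)*(l - 1)*(l - 3).
4) (l+1)*(-8+l)*(l - 1)*(l - 3)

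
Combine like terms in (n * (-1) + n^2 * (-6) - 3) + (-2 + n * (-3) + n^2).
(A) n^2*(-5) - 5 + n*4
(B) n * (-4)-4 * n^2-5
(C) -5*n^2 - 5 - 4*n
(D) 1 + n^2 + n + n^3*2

Adding the polynomials and combining like terms:
(n*(-1) + n^2*(-6) - 3) + (-2 + n*(-3) + n^2)
= -5*n^2 - 5 - 4*n
C) -5*n^2 - 5 - 4*n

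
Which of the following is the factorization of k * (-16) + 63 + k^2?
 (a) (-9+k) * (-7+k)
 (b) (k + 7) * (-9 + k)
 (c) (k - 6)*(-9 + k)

We need to factor k * (-16) + 63 + k^2.
The factored form is (-9+k) * (-7+k).
a) (-9+k) * (-7+k)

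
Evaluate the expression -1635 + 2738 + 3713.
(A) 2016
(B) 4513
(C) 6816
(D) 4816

First: -1635 + 2738 = 1103
Then: 1103 + 3713 = 4816
D) 4816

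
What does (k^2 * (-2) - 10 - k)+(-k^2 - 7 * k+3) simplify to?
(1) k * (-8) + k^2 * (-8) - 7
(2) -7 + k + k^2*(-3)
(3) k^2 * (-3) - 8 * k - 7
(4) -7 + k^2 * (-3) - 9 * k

Adding the polynomials and combining like terms:
(k^2*(-2) - 10 - k) + (-k^2 - 7*k + 3)
= k^2 * (-3) - 8 * k - 7
3) k^2 * (-3) - 8 * k - 7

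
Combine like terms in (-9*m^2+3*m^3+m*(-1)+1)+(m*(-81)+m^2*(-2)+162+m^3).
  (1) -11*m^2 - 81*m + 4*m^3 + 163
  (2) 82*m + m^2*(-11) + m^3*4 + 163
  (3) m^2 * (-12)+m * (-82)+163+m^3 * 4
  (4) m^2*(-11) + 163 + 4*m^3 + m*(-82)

Adding the polynomials and combining like terms:
(-9*m^2 + 3*m^3 + m*(-1) + 1) + (m*(-81) + m^2*(-2) + 162 + m^3)
= m^2*(-11) + 163 + 4*m^3 + m*(-82)
4) m^2*(-11) + 163 + 4*m^3 + m*(-82)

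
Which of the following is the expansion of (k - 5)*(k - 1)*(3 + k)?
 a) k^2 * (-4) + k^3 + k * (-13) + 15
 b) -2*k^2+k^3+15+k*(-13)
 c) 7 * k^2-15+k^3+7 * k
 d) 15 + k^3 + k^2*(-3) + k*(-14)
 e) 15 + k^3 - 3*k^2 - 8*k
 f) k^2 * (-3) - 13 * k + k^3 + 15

Expanding (k - 5)*(k - 1)*(3 + k):
= k^2 * (-3) - 13 * k + k^3 + 15
f) k^2 * (-3) - 13 * k + k^3 + 15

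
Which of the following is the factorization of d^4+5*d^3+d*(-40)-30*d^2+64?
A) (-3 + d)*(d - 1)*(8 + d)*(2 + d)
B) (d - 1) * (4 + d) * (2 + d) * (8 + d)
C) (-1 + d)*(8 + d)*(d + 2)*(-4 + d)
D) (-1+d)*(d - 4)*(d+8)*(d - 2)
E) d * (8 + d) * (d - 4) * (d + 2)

We need to factor d^4+5*d^3+d*(-40)-30*d^2+64.
The factored form is (-1 + d)*(8 + d)*(d + 2)*(-4 + d).
C) (-1 + d)*(8 + d)*(d + 2)*(-4 + d)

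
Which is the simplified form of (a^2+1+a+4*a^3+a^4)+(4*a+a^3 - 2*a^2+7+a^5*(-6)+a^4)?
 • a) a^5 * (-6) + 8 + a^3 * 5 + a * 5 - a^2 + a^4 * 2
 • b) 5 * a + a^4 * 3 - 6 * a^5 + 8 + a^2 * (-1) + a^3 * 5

Adding the polynomials and combining like terms:
(a^2 + 1 + a + 4*a^3 + a^4) + (4*a + a^3 - 2*a^2 + 7 + a^5*(-6) + a^4)
= a^5 * (-6) + 8 + a^3 * 5 + a * 5 - a^2 + a^4 * 2
a) a^5 * (-6) + 8 + a^3 * 5 + a * 5 - a^2 + a^4 * 2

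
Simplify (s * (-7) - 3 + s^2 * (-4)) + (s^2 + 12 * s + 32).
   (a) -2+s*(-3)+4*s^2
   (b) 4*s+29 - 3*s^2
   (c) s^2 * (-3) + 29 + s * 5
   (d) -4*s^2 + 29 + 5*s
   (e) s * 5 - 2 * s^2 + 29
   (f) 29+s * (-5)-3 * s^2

Adding the polynomials and combining like terms:
(s*(-7) - 3 + s^2*(-4)) + (s^2 + 12*s + 32)
= s^2 * (-3) + 29 + s * 5
c) s^2 * (-3) + 29 + s * 5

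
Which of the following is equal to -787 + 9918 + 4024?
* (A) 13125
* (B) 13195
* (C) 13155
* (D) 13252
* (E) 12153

First: -787 + 9918 = 9131
Then: 9131 + 4024 = 13155
C) 13155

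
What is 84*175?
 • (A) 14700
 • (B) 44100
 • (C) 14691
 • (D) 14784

84 * 175 = 14700
A) 14700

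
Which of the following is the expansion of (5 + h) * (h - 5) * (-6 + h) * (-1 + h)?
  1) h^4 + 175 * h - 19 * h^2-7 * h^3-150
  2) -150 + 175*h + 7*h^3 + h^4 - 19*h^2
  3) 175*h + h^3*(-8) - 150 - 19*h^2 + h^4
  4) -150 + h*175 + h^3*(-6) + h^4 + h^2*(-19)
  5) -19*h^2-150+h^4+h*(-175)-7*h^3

Expanding (5 + h) * (h - 5) * (-6 + h) * (-1 + h):
= h^4 + 175 * h - 19 * h^2-7 * h^3-150
1) h^4 + 175 * h - 19 * h^2-7 * h^3-150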